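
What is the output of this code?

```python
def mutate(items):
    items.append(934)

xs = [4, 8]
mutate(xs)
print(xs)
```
[4, 8, 934]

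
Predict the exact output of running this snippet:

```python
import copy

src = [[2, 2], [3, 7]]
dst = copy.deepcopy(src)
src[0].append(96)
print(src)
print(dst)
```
[[2, 2, 96], [3, 7]]
[[2, 2], [3, 7]]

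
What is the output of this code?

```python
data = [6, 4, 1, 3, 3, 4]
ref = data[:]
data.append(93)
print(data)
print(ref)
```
[6, 4, 1, 3, 3, 4, 93]
[6, 4, 1, 3, 3, 4]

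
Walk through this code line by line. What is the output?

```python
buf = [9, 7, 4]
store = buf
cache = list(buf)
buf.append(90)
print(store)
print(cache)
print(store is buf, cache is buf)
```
[9, 7, 4, 90]
[9, 7, 4]
True False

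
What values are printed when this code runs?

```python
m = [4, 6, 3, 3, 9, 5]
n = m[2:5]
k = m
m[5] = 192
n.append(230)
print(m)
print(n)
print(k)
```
[4, 6, 3, 3, 9, 192]
[3, 3, 9, 230]
[4, 6, 3, 3, 9, 192]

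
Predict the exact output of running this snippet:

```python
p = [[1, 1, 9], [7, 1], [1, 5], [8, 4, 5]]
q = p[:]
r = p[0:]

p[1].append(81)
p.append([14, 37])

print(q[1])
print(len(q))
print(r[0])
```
[7, 1, 81]
4
[1, 1, 9]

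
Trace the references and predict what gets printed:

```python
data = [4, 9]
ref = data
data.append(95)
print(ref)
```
[4, 9, 95]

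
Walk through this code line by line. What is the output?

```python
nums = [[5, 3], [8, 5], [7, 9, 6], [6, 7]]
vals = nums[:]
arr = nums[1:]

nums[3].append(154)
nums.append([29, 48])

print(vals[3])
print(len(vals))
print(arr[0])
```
[6, 7, 154]
4
[8, 5]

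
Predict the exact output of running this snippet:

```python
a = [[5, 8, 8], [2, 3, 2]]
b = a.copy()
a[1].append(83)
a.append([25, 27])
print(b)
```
[[5, 8, 8], [2, 3, 2, 83]]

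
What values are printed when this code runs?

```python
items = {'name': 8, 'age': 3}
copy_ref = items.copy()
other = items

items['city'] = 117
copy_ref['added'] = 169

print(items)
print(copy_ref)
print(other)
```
{'name': 8, 'age': 3, 'city': 117}
{'name': 8, 'age': 3, 'added': 169}
{'name': 8, 'age': 3, 'city': 117}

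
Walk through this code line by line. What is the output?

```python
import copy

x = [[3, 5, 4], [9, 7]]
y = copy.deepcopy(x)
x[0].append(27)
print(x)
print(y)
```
[[3, 5, 4, 27], [9, 7]]
[[3, 5, 4], [9, 7]]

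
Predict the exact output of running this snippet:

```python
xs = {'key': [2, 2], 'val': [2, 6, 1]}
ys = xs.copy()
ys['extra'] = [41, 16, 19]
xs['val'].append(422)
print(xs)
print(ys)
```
{'key': [2, 2], 'val': [2, 6, 1, 422]}
{'key': [2, 2], 'val': [2, 6, 1, 422], 'extra': [41, 16, 19]}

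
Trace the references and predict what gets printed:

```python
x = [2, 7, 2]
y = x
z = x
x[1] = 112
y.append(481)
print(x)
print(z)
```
[2, 112, 2, 481]
[2, 112, 2, 481]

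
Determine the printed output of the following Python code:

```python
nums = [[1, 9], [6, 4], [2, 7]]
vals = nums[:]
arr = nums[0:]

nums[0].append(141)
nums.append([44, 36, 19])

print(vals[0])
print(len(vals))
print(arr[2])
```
[1, 9, 141]
3
[2, 7]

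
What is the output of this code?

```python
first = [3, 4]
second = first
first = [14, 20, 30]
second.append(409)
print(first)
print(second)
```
[14, 20, 30]
[3, 4, 409]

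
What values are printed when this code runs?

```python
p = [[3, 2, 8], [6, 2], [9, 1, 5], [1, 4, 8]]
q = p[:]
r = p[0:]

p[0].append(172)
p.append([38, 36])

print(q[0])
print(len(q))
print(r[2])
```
[3, 2, 8, 172]
4
[9, 1, 5]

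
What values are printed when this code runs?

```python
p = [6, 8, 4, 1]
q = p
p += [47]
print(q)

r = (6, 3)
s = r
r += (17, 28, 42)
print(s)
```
[6, 8, 4, 1, 47]
(6, 3)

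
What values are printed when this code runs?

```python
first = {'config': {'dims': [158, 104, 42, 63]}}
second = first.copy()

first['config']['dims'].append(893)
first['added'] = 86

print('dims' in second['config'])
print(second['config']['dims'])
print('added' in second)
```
True
[158, 104, 42, 63, 893]
False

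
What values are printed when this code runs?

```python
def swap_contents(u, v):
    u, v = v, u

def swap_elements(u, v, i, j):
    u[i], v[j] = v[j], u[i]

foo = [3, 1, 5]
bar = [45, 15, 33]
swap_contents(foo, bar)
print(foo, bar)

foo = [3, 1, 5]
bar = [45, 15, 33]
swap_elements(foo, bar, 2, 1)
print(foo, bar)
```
[3, 1, 5] [45, 15, 33]
[3, 1, 15] [45, 5, 33]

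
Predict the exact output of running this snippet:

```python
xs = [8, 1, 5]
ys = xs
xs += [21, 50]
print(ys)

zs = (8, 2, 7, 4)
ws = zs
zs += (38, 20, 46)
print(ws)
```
[8, 1, 5, 21, 50]
(8, 2, 7, 4)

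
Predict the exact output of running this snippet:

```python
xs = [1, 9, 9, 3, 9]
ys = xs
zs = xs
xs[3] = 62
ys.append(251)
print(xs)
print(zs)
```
[1, 9, 9, 62, 9, 251]
[1, 9, 9, 62, 9, 251]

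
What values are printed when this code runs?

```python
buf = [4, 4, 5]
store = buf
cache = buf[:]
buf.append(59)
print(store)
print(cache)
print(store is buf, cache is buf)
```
[4, 4, 5, 59]
[4, 4, 5]
True False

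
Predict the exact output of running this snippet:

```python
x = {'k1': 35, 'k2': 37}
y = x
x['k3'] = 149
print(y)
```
{'k1': 35, 'k2': 37, 'k3': 149}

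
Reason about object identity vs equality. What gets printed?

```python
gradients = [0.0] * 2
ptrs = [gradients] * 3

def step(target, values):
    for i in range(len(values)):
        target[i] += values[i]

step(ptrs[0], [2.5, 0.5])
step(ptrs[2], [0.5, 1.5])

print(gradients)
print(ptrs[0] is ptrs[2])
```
[3.0, 2.0]
True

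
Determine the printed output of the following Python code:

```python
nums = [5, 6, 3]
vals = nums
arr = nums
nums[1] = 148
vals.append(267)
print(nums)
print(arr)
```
[5, 148, 3, 267]
[5, 148, 3, 267]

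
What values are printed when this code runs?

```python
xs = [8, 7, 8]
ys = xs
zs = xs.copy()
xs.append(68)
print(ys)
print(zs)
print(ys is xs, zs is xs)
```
[8, 7, 8, 68]
[8, 7, 8]
True False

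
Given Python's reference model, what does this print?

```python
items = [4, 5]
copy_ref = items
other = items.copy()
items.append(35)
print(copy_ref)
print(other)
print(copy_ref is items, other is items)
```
[4, 5, 35]
[4, 5]
True False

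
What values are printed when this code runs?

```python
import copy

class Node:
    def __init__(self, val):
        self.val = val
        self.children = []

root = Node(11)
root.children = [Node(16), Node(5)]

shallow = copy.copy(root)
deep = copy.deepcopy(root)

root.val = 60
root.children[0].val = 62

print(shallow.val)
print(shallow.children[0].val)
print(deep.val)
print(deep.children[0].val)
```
11
62
11
16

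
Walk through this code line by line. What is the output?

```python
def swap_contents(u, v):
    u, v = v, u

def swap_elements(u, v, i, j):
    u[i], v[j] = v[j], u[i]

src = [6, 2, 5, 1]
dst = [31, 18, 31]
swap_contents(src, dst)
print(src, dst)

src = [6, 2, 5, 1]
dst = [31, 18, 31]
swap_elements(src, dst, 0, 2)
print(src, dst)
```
[6, 2, 5, 1] [31, 18, 31]
[31, 2, 5, 1] [31, 18, 6]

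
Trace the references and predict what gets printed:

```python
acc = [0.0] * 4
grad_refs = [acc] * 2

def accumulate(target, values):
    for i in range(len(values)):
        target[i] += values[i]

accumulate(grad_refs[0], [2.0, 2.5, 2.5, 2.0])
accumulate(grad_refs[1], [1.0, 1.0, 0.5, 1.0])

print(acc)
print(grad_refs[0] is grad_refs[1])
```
[3.0, 3.5, 3.0, 3.0]
True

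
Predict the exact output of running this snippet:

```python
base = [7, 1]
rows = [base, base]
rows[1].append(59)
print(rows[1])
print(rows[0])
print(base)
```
[7, 1, 59]
[7, 1, 59]
[7, 1, 59]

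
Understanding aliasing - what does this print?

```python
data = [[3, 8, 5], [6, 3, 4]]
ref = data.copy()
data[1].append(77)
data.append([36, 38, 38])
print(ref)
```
[[3, 8, 5], [6, 3, 4, 77]]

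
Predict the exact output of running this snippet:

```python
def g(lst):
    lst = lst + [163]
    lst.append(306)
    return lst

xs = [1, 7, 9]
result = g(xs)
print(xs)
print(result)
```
[1, 7, 9]
[1, 7, 9, 163, 306]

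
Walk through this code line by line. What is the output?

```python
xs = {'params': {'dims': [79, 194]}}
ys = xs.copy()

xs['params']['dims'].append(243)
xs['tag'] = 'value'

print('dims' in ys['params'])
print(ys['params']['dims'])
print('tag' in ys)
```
True
[79, 194, 243]
False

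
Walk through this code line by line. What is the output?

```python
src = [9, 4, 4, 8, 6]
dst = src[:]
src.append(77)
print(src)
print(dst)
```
[9, 4, 4, 8, 6, 77]
[9, 4, 4, 8, 6]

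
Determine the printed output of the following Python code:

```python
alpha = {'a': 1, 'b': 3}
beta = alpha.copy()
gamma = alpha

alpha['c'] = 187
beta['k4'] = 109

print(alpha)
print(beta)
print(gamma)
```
{'a': 1, 'b': 3, 'c': 187}
{'a': 1, 'b': 3, 'k4': 109}
{'a': 1, 'b': 3, 'c': 187}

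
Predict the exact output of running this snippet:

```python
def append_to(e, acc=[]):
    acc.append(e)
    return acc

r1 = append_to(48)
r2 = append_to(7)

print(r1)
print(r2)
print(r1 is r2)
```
[48, 7]
[48, 7]
True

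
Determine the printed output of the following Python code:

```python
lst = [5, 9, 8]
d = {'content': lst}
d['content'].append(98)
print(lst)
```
[5, 9, 8, 98]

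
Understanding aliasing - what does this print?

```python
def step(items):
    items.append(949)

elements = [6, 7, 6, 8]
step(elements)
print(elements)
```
[6, 7, 6, 8, 949]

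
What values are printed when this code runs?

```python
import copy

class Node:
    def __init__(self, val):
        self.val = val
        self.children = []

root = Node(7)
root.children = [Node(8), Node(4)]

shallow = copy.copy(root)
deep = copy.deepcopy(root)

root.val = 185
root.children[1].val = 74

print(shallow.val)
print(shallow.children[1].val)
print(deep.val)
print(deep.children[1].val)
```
7
74
7
4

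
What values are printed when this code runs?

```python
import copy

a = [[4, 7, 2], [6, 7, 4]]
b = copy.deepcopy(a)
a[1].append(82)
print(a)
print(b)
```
[[4, 7, 2], [6, 7, 4, 82]]
[[4, 7, 2], [6, 7, 4]]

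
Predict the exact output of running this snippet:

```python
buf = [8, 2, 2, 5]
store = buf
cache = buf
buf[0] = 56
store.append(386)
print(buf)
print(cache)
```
[56, 2, 2, 5, 386]
[56, 2, 2, 5, 386]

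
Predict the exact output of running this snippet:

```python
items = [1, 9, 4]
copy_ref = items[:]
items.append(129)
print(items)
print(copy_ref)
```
[1, 9, 4, 129]
[1, 9, 4]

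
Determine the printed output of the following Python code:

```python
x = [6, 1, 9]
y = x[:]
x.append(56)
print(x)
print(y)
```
[6, 1, 9, 56]
[6, 1, 9]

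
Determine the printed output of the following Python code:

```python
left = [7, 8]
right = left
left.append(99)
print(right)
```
[7, 8, 99]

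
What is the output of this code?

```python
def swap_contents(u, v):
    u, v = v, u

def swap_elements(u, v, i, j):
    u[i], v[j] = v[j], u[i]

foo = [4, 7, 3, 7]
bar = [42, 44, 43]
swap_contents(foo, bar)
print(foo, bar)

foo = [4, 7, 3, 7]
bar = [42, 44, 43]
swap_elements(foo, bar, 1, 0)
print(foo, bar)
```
[4, 7, 3, 7] [42, 44, 43]
[4, 42, 3, 7] [7, 44, 43]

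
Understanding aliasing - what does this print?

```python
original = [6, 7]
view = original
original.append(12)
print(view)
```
[6, 7, 12]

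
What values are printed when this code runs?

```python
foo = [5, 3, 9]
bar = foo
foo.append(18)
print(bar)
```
[5, 3, 9, 18]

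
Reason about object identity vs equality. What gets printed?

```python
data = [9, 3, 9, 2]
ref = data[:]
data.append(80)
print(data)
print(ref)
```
[9, 3, 9, 2, 80]
[9, 3, 9, 2]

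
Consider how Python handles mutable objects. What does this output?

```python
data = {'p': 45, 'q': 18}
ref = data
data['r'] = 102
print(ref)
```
{'p': 45, 'q': 18, 'r': 102}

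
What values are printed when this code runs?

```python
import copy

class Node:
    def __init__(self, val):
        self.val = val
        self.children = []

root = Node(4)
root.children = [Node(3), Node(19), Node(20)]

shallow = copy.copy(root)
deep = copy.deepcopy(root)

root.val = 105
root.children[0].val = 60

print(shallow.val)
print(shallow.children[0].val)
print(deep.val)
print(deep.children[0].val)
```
4
60
4
3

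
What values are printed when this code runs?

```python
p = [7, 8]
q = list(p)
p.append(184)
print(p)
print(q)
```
[7, 8, 184]
[7, 8]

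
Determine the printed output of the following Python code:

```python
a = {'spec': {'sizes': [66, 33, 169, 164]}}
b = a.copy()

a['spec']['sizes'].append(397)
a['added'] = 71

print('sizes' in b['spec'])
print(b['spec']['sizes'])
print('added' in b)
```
True
[66, 33, 169, 164, 397]
False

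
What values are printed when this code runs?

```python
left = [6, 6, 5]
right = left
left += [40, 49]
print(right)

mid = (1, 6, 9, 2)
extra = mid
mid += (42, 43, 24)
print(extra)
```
[6, 6, 5, 40, 49]
(1, 6, 9, 2)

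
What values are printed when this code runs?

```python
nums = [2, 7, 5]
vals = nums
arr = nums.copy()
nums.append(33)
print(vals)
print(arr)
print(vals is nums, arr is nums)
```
[2, 7, 5, 33]
[2, 7, 5]
True False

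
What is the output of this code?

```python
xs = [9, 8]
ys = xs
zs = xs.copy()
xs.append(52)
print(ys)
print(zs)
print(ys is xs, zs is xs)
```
[9, 8, 52]
[9, 8]
True False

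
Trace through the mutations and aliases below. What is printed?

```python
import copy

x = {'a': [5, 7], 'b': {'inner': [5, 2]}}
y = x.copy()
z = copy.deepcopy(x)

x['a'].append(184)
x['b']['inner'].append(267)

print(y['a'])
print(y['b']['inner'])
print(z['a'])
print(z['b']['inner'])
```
[5, 7, 184]
[5, 2, 267]
[5, 7]
[5, 2]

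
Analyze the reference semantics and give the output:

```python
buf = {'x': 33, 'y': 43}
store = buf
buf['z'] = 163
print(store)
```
{'x': 33, 'y': 43, 'z': 163}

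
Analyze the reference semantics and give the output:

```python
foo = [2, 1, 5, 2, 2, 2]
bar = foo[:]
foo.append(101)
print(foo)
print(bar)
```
[2, 1, 5, 2, 2, 2, 101]
[2, 1, 5, 2, 2, 2]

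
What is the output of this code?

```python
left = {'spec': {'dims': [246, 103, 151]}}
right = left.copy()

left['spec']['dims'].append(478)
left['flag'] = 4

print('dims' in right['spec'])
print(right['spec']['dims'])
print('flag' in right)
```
True
[246, 103, 151, 478]
False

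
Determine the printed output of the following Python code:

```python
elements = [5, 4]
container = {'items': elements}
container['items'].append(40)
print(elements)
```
[5, 4, 40]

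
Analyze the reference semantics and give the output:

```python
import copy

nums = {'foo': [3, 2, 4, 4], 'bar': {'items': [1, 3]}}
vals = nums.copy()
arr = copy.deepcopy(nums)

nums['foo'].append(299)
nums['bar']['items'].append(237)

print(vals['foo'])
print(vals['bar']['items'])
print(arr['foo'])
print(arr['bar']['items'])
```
[3, 2, 4, 4, 299]
[1, 3, 237]
[3, 2, 4, 4]
[1, 3]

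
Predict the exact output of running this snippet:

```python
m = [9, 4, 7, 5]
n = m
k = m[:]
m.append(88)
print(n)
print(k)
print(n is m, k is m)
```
[9, 4, 7, 5, 88]
[9, 4, 7, 5]
True False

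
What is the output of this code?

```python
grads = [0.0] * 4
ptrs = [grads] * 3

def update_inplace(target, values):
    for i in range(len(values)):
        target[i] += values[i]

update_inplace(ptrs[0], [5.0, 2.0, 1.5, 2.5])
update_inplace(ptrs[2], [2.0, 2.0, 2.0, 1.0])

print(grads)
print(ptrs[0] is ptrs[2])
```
[7.0, 4.0, 3.5, 3.5]
True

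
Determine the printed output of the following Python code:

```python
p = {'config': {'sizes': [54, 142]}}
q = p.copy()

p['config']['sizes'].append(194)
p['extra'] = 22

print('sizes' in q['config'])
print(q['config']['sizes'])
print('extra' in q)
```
True
[54, 142, 194]
False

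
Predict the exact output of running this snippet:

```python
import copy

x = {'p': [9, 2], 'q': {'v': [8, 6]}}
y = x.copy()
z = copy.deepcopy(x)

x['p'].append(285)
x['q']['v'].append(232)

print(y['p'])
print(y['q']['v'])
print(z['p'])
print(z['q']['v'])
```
[9, 2, 285]
[8, 6, 232]
[9, 2]
[8, 6]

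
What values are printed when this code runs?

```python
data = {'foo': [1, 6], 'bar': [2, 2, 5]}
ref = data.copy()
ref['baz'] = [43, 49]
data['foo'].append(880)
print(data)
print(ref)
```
{'foo': [1, 6, 880], 'bar': [2, 2, 5]}
{'foo': [1, 6, 880], 'bar': [2, 2, 5], 'baz': [43, 49]}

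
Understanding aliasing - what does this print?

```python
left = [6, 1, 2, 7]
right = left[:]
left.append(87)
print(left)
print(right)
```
[6, 1, 2, 7, 87]
[6, 1, 2, 7]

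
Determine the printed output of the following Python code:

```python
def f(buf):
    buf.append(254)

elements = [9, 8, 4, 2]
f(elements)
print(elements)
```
[9, 8, 4, 2, 254]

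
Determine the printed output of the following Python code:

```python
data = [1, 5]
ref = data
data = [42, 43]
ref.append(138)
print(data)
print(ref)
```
[42, 43]
[1, 5, 138]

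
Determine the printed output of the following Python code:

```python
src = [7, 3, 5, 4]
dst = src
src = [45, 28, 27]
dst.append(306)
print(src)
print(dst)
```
[45, 28, 27]
[7, 3, 5, 4, 306]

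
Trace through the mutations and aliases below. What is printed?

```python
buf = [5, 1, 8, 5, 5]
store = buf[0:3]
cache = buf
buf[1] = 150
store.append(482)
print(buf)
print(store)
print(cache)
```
[5, 150, 8, 5, 5]
[5, 1, 8, 482]
[5, 150, 8, 5, 5]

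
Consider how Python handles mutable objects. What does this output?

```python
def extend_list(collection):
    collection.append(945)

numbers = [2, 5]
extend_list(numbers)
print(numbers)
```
[2, 5, 945]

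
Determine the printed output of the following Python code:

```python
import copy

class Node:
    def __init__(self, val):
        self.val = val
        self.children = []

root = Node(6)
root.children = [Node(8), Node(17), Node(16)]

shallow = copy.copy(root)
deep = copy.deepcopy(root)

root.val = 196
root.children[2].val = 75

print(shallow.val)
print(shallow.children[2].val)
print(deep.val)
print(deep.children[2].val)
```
6
75
6
16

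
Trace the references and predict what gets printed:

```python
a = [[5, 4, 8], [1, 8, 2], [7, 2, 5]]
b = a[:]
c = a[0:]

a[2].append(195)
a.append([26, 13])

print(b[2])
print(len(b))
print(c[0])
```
[7, 2, 5, 195]
3
[5, 4, 8]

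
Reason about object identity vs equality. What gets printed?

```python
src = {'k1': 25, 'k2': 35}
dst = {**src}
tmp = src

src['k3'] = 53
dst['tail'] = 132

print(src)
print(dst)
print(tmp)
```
{'k1': 25, 'k2': 35, 'k3': 53}
{'k1': 25, 'k2': 35, 'tail': 132}
{'k1': 25, 'k2': 35, 'k3': 53}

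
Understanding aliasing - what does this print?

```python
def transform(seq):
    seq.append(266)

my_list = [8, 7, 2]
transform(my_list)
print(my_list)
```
[8, 7, 2, 266]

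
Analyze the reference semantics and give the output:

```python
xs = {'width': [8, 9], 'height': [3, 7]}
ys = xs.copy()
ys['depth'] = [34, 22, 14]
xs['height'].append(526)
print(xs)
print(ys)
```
{'width': [8, 9], 'height': [3, 7, 526]}
{'width': [8, 9], 'height': [3, 7, 526], 'depth': [34, 22, 14]}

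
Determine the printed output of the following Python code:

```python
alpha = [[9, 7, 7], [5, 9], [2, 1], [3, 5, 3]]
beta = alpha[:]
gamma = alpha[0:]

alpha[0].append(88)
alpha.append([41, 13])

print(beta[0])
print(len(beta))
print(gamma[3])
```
[9, 7, 7, 88]
4
[3, 5, 3]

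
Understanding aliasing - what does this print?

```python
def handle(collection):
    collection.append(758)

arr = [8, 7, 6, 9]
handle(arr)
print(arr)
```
[8, 7, 6, 9, 758]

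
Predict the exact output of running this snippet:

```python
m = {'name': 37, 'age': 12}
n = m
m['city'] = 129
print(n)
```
{'name': 37, 'age': 12, 'city': 129}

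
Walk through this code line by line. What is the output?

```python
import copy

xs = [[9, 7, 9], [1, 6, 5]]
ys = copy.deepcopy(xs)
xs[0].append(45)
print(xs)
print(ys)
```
[[9, 7, 9, 45], [1, 6, 5]]
[[9, 7, 9], [1, 6, 5]]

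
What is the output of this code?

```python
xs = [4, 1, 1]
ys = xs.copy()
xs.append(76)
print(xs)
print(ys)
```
[4, 1, 1, 76]
[4, 1, 1]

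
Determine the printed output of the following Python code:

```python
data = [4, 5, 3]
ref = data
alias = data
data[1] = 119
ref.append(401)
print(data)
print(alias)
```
[4, 119, 3, 401]
[4, 119, 3, 401]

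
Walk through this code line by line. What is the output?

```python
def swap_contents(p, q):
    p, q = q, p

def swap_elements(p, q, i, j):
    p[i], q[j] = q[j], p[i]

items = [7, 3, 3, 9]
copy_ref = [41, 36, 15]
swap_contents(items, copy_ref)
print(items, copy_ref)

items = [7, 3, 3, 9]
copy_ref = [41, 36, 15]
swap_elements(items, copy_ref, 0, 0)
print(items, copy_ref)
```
[7, 3, 3, 9] [41, 36, 15]
[41, 3, 3, 9] [7, 36, 15]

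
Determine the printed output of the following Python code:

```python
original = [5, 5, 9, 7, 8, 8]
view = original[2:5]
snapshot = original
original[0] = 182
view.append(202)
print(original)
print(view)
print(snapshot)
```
[182, 5, 9, 7, 8, 8]
[9, 7, 8, 202]
[182, 5, 9, 7, 8, 8]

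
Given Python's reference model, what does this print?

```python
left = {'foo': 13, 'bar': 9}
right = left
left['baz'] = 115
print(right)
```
{'foo': 13, 'bar': 9, 'baz': 115}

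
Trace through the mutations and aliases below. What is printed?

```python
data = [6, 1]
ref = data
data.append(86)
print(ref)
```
[6, 1, 86]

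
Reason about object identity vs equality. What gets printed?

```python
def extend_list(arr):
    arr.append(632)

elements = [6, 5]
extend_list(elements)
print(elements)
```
[6, 5, 632]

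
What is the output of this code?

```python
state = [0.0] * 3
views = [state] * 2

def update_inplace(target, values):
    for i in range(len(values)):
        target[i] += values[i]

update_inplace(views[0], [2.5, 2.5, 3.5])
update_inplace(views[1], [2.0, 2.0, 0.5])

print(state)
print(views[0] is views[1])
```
[4.5, 4.5, 4.0]
True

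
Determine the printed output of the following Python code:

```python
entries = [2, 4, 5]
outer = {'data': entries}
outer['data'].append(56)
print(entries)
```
[2, 4, 5, 56]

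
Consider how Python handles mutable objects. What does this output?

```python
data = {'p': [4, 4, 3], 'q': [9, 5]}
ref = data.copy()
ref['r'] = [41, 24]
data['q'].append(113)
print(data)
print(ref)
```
{'p': [4, 4, 3], 'q': [9, 5, 113]}
{'p': [4, 4, 3], 'q': [9, 5, 113], 'r': [41, 24]}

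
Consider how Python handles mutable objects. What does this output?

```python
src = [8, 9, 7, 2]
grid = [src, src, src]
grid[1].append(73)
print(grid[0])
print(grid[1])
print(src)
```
[8, 9, 7, 2, 73]
[8, 9, 7, 2, 73]
[8, 9, 7, 2, 73]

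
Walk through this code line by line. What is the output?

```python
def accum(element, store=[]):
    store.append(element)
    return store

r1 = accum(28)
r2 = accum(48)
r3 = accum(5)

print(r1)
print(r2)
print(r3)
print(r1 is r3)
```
[28, 48, 5]
[28, 48, 5]
[28, 48, 5]
True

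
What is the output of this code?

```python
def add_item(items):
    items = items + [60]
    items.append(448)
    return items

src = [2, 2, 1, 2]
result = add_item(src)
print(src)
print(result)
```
[2, 2, 1, 2]
[2, 2, 1, 2, 60, 448]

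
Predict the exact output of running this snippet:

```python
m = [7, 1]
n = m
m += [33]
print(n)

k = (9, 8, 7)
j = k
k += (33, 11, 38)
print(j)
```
[7, 1, 33]
(9, 8, 7)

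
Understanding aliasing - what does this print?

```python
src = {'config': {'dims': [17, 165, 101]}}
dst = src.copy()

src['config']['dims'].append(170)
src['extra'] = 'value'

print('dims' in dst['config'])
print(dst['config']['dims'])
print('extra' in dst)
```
True
[17, 165, 101, 170]
False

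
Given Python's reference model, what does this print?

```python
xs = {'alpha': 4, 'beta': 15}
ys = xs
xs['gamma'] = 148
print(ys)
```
{'alpha': 4, 'beta': 15, 'gamma': 148}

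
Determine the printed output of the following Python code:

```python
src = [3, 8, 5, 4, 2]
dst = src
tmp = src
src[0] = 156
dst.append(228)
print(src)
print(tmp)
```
[156, 8, 5, 4, 2, 228]
[156, 8, 5, 4, 2, 228]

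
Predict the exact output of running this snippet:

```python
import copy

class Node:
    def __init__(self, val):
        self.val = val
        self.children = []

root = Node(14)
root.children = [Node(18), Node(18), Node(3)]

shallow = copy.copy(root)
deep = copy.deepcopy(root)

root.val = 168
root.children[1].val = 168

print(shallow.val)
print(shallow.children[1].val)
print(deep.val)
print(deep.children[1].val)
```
14
168
14
18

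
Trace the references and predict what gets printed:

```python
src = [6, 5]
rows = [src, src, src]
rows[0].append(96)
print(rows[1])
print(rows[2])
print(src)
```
[6, 5, 96]
[6, 5, 96]
[6, 5, 96]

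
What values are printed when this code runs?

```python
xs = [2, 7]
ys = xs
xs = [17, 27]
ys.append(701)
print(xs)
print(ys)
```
[17, 27]
[2, 7, 701]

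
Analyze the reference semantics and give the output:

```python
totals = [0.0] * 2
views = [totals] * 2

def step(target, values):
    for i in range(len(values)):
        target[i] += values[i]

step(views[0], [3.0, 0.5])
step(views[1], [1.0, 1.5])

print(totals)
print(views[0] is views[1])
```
[4.0, 2.0]
True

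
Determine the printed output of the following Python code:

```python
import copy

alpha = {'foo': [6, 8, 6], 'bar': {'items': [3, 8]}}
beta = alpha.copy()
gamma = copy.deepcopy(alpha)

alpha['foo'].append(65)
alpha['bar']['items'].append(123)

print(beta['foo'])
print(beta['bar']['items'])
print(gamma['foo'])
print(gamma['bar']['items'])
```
[6, 8, 6, 65]
[3, 8, 123]
[6, 8, 6]
[3, 8]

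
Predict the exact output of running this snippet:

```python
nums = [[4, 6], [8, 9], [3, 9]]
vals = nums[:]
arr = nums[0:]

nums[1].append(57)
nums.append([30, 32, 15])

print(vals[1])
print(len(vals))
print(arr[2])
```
[8, 9, 57]
3
[3, 9]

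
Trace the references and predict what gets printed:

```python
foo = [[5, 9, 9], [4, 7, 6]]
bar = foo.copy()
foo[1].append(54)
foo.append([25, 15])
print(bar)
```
[[5, 9, 9], [4, 7, 6, 54]]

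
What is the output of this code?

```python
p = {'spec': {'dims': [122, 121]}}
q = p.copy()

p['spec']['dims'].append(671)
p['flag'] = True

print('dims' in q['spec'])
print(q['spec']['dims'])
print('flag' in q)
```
True
[122, 121, 671]
False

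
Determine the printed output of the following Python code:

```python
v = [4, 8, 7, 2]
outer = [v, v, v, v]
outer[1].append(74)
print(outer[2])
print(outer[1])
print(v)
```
[4, 8, 7, 2, 74]
[4, 8, 7, 2, 74]
[4, 8, 7, 2, 74]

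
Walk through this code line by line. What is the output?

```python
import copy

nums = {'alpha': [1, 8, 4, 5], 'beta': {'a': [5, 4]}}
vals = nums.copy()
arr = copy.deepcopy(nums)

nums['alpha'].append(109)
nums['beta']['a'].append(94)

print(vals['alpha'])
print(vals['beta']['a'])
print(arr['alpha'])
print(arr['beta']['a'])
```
[1, 8, 4, 5, 109]
[5, 4, 94]
[1, 8, 4, 5]
[5, 4]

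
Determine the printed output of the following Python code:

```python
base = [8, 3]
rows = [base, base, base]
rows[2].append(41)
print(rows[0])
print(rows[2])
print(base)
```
[8, 3, 41]
[8, 3, 41]
[8, 3, 41]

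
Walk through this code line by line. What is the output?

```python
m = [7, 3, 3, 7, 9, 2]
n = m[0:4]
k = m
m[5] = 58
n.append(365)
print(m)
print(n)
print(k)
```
[7, 3, 3, 7, 9, 58]
[7, 3, 3, 7, 365]
[7, 3, 3, 7, 9, 58]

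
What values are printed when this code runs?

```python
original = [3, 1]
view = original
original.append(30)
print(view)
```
[3, 1, 30]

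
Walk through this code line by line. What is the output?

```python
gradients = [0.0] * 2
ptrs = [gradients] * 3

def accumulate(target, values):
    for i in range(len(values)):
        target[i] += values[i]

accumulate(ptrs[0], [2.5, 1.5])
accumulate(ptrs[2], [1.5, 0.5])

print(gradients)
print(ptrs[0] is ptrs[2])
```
[4.0, 2.0]
True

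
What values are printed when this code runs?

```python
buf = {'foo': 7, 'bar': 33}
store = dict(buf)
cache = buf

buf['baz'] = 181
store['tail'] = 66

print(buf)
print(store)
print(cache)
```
{'foo': 7, 'bar': 33, 'baz': 181}
{'foo': 7, 'bar': 33, 'tail': 66}
{'foo': 7, 'bar': 33, 'baz': 181}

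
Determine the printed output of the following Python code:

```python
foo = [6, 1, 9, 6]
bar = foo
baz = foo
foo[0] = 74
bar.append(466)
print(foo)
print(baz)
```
[74, 1, 9, 6, 466]
[74, 1, 9, 6, 466]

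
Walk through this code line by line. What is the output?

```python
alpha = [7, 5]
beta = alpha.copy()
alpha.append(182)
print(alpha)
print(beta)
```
[7, 5, 182]
[7, 5]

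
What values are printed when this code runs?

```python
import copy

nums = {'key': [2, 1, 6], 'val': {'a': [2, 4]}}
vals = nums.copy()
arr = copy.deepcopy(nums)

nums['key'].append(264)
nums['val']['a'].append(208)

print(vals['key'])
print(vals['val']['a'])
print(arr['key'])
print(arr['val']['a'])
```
[2, 1, 6, 264]
[2, 4, 208]
[2, 1, 6]
[2, 4]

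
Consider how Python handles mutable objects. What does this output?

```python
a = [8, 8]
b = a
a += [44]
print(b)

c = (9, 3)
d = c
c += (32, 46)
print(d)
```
[8, 8, 44]
(9, 3)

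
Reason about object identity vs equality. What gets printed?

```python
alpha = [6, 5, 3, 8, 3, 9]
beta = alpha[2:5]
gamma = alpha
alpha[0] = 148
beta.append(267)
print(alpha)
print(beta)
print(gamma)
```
[148, 5, 3, 8, 3, 9]
[3, 8, 3, 267]
[148, 5, 3, 8, 3, 9]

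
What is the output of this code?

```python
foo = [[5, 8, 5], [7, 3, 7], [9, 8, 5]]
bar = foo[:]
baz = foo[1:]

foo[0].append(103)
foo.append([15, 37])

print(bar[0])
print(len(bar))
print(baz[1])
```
[5, 8, 5, 103]
3
[9, 8, 5]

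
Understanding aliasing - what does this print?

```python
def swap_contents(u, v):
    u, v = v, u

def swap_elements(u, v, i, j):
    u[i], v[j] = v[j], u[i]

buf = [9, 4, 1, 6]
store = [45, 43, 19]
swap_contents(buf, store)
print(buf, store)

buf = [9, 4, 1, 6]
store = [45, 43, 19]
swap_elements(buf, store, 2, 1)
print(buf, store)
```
[9, 4, 1, 6] [45, 43, 19]
[9, 4, 43, 6] [45, 1, 19]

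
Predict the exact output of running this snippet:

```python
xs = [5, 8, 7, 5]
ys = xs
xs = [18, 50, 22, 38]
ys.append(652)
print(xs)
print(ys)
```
[18, 50, 22, 38]
[5, 8, 7, 5, 652]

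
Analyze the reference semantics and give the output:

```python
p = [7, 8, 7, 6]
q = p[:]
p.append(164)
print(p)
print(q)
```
[7, 8, 7, 6, 164]
[7, 8, 7, 6]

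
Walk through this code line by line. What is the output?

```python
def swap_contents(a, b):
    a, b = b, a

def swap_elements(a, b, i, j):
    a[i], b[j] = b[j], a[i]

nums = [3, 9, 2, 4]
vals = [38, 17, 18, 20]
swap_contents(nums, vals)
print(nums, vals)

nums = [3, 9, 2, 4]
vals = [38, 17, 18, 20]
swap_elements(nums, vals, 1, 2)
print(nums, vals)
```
[3, 9, 2, 4] [38, 17, 18, 20]
[3, 18, 2, 4] [38, 17, 9, 20]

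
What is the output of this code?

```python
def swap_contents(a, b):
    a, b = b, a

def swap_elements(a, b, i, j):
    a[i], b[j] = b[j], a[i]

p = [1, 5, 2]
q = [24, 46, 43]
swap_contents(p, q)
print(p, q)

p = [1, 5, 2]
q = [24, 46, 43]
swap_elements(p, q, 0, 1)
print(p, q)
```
[1, 5, 2] [24, 46, 43]
[46, 5, 2] [24, 1, 43]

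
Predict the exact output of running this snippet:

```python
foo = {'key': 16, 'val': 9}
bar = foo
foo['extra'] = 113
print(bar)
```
{'key': 16, 'val': 9, 'extra': 113}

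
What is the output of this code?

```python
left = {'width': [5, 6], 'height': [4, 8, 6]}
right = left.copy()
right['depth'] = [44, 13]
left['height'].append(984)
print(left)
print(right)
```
{'width': [5, 6], 'height': [4, 8, 6, 984]}
{'width': [5, 6], 'height': [4, 8, 6, 984], 'depth': [44, 13]}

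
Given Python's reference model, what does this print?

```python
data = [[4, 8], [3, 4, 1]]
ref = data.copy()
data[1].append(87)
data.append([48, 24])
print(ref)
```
[[4, 8], [3, 4, 1, 87]]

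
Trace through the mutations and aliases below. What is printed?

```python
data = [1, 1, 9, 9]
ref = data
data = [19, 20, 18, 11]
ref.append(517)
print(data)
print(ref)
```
[19, 20, 18, 11]
[1, 1, 9, 9, 517]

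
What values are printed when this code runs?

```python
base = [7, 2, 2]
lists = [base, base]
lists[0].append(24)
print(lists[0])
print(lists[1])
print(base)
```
[7, 2, 2, 24]
[7, 2, 2, 24]
[7, 2, 2, 24]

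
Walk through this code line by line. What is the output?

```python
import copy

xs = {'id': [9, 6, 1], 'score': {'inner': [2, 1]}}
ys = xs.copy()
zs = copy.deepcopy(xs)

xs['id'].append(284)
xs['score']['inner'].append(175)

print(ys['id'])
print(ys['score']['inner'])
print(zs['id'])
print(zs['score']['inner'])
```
[9, 6, 1, 284]
[2, 1, 175]
[9, 6, 1]
[2, 1]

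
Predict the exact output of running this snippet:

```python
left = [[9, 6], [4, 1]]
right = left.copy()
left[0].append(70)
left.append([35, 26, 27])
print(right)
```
[[9, 6, 70], [4, 1]]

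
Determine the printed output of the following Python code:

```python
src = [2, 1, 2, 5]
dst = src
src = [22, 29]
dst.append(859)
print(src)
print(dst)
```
[22, 29]
[2, 1, 2, 5, 859]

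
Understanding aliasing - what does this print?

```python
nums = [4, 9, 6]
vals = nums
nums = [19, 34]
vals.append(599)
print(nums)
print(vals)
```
[19, 34]
[4, 9, 6, 599]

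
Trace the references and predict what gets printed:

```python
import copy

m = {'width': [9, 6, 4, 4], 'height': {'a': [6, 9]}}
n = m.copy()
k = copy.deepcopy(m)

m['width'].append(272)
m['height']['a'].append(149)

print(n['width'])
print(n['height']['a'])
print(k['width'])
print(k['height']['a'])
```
[9, 6, 4, 4, 272]
[6, 9, 149]
[9, 6, 4, 4]
[6, 9]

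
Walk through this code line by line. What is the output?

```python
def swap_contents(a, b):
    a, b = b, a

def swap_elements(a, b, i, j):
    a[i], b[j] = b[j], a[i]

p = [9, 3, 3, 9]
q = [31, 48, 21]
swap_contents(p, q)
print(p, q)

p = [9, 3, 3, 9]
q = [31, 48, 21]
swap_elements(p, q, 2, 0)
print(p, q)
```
[9, 3, 3, 9] [31, 48, 21]
[9, 3, 31, 9] [3, 48, 21]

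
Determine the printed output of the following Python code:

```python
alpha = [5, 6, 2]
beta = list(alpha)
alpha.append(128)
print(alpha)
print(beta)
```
[5, 6, 2, 128]
[5, 6, 2]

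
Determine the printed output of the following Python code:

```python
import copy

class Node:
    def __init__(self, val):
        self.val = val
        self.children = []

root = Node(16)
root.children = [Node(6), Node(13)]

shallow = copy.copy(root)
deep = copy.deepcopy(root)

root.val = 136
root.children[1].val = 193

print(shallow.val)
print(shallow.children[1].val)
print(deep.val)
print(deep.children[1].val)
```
16
193
16
13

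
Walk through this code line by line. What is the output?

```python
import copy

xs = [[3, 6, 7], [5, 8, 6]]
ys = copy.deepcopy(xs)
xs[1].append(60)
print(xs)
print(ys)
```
[[3, 6, 7], [5, 8, 6, 60]]
[[3, 6, 7], [5, 8, 6]]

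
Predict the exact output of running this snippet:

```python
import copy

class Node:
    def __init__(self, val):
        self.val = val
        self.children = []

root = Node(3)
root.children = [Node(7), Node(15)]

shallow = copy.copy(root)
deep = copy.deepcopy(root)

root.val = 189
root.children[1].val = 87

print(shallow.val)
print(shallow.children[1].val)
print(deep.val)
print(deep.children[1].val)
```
3
87
3
15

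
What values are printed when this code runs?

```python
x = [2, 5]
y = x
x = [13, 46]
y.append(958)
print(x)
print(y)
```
[13, 46]
[2, 5, 958]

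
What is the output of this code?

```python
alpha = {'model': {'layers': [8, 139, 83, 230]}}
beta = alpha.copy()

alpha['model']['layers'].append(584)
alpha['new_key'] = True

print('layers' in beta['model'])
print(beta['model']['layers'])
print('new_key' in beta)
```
True
[8, 139, 83, 230, 584]
False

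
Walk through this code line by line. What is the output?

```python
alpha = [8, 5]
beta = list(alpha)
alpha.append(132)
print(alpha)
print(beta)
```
[8, 5, 132]
[8, 5]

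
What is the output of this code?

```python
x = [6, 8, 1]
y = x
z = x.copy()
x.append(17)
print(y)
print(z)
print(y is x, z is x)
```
[6, 8, 1, 17]
[6, 8, 1]
True False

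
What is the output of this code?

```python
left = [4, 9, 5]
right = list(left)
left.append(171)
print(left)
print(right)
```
[4, 9, 5, 171]
[4, 9, 5]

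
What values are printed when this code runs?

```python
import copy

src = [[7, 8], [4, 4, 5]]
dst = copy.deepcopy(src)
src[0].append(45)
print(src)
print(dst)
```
[[7, 8, 45], [4, 4, 5]]
[[7, 8], [4, 4, 5]]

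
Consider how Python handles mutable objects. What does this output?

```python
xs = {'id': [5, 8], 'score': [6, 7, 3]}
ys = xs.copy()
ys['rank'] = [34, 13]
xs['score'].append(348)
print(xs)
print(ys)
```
{'id': [5, 8], 'score': [6, 7, 3, 348]}
{'id': [5, 8], 'score': [6, 7, 3, 348], 'rank': [34, 13]}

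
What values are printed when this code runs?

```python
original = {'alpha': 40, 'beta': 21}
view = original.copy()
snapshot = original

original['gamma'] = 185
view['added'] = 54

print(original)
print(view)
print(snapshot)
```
{'alpha': 40, 'beta': 21, 'gamma': 185}
{'alpha': 40, 'beta': 21, 'added': 54}
{'alpha': 40, 'beta': 21, 'gamma': 185}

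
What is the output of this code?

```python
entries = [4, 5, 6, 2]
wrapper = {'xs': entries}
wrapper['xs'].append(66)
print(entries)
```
[4, 5, 6, 2, 66]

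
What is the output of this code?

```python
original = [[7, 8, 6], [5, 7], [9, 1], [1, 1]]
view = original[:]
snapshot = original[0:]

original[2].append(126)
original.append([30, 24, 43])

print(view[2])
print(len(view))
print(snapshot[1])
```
[9, 1, 126]
4
[5, 7]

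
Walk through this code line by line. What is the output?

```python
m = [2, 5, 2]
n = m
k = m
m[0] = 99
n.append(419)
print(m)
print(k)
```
[99, 5, 2, 419]
[99, 5, 2, 419]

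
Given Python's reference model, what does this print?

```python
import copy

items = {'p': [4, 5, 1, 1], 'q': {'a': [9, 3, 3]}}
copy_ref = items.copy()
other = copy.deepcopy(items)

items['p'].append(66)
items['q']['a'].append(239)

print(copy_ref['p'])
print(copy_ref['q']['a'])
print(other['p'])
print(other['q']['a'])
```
[4, 5, 1, 1, 66]
[9, 3, 3, 239]
[4, 5, 1, 1]
[9, 3, 3]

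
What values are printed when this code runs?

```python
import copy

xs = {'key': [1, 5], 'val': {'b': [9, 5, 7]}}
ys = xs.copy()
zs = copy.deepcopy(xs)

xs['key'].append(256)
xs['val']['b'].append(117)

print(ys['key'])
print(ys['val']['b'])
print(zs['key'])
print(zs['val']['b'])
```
[1, 5, 256]
[9, 5, 7, 117]
[1, 5]
[9, 5, 7]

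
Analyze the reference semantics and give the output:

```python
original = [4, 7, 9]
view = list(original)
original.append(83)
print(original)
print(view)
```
[4, 7, 9, 83]
[4, 7, 9]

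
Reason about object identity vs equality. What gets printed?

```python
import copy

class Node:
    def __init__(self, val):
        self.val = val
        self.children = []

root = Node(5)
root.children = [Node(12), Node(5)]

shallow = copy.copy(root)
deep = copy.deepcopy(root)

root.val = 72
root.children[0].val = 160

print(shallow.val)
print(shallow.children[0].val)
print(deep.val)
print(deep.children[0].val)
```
5
160
5
12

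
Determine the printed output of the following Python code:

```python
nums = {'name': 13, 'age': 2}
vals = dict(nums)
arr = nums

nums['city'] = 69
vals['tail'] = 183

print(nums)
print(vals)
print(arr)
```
{'name': 13, 'age': 2, 'city': 69}
{'name': 13, 'age': 2, 'tail': 183}
{'name': 13, 'age': 2, 'city': 69}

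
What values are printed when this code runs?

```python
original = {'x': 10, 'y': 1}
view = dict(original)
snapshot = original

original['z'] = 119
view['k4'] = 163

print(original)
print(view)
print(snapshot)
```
{'x': 10, 'y': 1, 'z': 119}
{'x': 10, 'y': 1, 'k4': 163}
{'x': 10, 'y': 1, 'z': 119}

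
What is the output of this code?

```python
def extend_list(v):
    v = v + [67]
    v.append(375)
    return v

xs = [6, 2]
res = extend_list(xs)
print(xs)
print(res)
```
[6, 2]
[6, 2, 67, 375]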